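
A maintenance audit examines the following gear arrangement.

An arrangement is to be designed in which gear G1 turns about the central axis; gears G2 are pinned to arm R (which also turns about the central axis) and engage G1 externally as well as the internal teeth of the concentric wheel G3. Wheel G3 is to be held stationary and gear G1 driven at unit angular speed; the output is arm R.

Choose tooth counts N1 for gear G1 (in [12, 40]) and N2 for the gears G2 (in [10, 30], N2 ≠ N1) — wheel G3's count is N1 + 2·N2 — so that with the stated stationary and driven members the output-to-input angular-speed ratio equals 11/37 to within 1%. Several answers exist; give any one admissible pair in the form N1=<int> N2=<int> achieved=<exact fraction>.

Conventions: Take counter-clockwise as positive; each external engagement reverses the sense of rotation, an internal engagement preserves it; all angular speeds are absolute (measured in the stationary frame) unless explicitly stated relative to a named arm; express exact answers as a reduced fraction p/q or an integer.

N1=22 N2=15 achieved=11/37

design class (target 11/37): planetary set
Willis with ω_ring = 0: ω_arm/ω_sun = N1/(N1+N3); set equal to 11/37  ⇒  N3/N1 = 1/(11/37) − 1 = 26/11
N3 = N1 + 2·N2  ⇒  N2/N1 = (N3/N1 − 1)/2 = (26/11 − 1)/2 = 15/22
smallest multiple with N1 ≥ 12 and N2 ≥ 10: k = 1  ⇒  N1 = 1·22 = 22, N2 = 1·15 = 15 (N1 ≤ 40, N2 ≤ 30, N2 ≠ N1 ✓), N3 = 22 + 2·15 = 52
check: N1/(N1+N3) with N1 = 22, N3 = 52 gives 11/37; |achieved − target| = 0 ≤ 11/3700 ✓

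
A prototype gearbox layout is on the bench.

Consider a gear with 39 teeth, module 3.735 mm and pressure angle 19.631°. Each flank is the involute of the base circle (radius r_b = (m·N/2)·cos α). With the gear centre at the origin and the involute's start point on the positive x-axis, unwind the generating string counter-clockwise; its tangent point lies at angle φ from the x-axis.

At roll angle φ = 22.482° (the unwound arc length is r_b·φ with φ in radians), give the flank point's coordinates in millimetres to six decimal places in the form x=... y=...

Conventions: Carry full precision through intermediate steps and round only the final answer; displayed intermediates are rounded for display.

x=73.678598 y=1.360295

topology: single-mesh involute geometry — m = 3.735, N = 39
pitch radius r_p = m·N/2 = 3.735·39/2 = 72.832500
base radius r_b = r_p·cos α = 72.832500·cos 19.631° = 68.599171
roll angle φ = 22.482° = 0.39238492 rad
x = r_b·(cos φ + φ·sin φ) = 73.678598
y = r_b·(sin φ − φ·cos φ) = 1.360295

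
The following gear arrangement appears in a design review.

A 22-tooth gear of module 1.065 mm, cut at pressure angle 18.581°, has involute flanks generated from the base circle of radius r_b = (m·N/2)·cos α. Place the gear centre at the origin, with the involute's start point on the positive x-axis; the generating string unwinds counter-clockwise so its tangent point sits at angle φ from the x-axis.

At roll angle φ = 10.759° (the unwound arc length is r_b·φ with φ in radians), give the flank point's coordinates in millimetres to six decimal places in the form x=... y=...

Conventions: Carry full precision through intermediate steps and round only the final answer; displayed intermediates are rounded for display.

x=11.298400 y=0.024422

topology: single-mesh involute geometry — m = 1.065, N = 22
pitch radius r_p = m·N/2 = 1.065·22/2 = 11.715000
base radius r_b = r_p·cos α = 11.715000·cos 18.581° = 11.104345
roll angle φ = 10.759° = 0.18777997 rad
x = r_b·(cos φ + φ·sin φ) = 11.298400
y = r_b·(sin φ − φ·cos φ) = 0.024422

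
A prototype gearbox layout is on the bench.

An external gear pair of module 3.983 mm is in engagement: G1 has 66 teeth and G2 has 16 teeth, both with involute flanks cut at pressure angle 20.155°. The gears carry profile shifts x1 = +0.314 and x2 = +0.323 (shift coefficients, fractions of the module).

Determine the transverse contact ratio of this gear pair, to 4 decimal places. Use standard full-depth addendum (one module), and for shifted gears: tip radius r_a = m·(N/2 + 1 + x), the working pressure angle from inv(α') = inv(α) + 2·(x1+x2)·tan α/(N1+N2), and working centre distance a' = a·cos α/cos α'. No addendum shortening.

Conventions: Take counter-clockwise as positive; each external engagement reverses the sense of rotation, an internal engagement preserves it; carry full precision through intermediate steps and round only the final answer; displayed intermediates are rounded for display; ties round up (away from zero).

class = single-mesh tooth geometry [involute pair 66T × 16T, m = 3.983]
base radii: r_b1 = 123.390192, r_b2 = 29.912774
tip radii: r_a1 = 136.672662, r_a2 = 37.133509
inv(α') = inv(20.155°) + 2·(+0.314+0.323)·tan α/(66+16) = 0.02096829  ⇒  α' = 22.31594°
a' = a·cos α / cos α' = 163.3030·cos 20.155°/cos 22.31594° = 165.714279
action lengths: √(r_a1²−r_b1²) = 58.773098, √(r_a2²−r_b2²) = 22.002806
base pitch p_b = π·m·cos α = 11.746719
CR = (58.773098 + 22.002806 − 165.714279·sin 22.31594°)/11.746719 = 1.519740
contact ratio ≈ 1.5197

1.5197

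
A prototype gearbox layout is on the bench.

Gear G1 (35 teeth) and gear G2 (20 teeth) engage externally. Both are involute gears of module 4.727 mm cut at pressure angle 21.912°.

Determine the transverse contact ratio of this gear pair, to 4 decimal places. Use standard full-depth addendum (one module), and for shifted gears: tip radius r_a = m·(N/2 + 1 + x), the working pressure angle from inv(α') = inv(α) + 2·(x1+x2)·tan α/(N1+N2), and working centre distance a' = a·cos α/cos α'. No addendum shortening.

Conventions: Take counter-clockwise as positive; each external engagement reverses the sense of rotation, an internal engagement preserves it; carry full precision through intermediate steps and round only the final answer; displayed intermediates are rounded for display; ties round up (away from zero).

topology: single-mesh involute geometry — m = 4.727, 35T/20T pair
base radii: r_b1 = 76.746471, r_b2 = 43.855126
tip radii: r_a1 = 87.449500, r_a2 = 51.997000
no profile shift: α' = α, a' = a
action lengths: √(r_a1²−r_b1²) = 41.921287, √(r_a2²−r_b2²) = 27.935925
base pitch p_b = π·m·cos α = 13.777494
CR = (41.921287 + 27.935925 − 129.992500·sin 21.91200°)/13.777494 = 1.549363
contact ratio ≈ 1.5494

1.5494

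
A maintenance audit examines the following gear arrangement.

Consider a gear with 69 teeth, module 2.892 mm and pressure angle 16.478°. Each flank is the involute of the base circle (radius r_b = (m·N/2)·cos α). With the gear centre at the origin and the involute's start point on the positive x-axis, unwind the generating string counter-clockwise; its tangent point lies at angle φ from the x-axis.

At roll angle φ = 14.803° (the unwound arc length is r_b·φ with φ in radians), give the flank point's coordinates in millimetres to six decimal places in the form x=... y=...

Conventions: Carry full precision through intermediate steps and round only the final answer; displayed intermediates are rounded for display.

x=98.816277 y=0.546339

recognized (one wheel, involute flank): single-mesh tooth geometry, m = 2.892, N = 69
pitch radius r_p = m·N/2 = 2.892·69/2 = 99.774000
base radius r_b = r_p·cos α = 99.774000·cos 16.478° = 95.676154
roll angle φ = 14.803° = 0.25836109 rad
x = r_b·(cos φ + φ·sin φ) = 98.816277
y = r_b·(sin φ − φ·cos φ) = 0.546339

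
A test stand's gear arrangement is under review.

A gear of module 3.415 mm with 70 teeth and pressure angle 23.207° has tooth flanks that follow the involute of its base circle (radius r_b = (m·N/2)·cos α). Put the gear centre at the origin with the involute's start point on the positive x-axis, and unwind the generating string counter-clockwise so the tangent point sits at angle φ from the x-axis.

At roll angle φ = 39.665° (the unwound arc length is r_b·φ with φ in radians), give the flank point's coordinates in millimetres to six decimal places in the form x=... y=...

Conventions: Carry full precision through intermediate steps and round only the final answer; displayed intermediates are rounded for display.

x=133.107050 y=11.576845

recognized (one wheel, involute flank): single-mesh tooth geometry, m = 3.415, N = 70
pitch radius r_p = m·N/2 = 3.415·70/2 = 119.525000
base radius r_b = r_p·cos α = 119.525000·cos 23.207° = 109.853898
roll angle φ = 39.665° = 0.69228485 rad
x = r_b·(cos φ + φ·sin φ) = 133.107050
y = r_b·(sin φ − φ·cos φ) = 11.576845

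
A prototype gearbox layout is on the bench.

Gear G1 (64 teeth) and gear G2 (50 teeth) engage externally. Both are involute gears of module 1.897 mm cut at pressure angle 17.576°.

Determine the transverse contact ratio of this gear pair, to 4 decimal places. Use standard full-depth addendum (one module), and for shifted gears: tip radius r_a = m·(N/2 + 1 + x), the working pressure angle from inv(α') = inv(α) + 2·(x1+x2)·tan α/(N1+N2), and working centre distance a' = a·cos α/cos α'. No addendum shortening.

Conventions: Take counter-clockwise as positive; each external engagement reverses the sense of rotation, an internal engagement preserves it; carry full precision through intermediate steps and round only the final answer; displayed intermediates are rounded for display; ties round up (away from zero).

1.9247

recognized (one external pair, fixed centres): single-mesh tooth geometry, m = 1.897, N1 = 64, N2 = 50
base radii: r_b1 = 57.870170, r_b2 = 45.211070
tip radii: r_a1 = 62.601000, r_a2 = 49.322000
no profile shift: α' = α, a' = a
action lengths: √(r_a1²−r_b1²) = 23.873178, √(r_a2²−r_b2²) = 19.713417
base pitch p_b = π·m·cos α = 5.681391
CR = (23.873178 + 19.713417 − 108.129000·sin 17.57600°)/5.681391 = 1.924673
contact ratio ≈ 1.9247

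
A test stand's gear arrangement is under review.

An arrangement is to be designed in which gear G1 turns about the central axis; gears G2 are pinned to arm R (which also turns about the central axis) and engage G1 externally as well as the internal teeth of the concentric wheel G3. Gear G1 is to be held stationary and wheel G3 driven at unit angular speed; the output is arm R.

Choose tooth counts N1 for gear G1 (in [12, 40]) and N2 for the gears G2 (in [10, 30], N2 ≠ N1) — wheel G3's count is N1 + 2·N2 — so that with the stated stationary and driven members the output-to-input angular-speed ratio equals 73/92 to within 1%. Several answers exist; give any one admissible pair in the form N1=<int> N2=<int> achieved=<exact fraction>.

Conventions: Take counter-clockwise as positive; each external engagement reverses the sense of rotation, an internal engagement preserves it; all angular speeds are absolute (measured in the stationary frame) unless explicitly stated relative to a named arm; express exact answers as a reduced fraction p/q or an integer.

N1=19 N2=27 achieved=73/92

planetary set to be sized for 73/92 (Willis relation)
Willis with ω_sun = 0: ω_arm/ω_ring = N3/(N1+N3); set equal to 73/92  ⇒  N3/N1 = (73/92)/(1 − 73/92) = 73/19
N3 = N1 + 2·N2  ⇒  N2/N1 = (N3/N1 − 1)/2 = (73/19 − 1)/2 = 27/19
smallest multiple with N1 ≥ 12 and N2 ≥ 10: k = 1  ⇒  N1 = 1·19 = 19, N2 = 1·27 = 27 (N1 ≤ 40, N2 ≤ 30, N2 ≠ N1 ✓), N3 = 19 + 2·27 = 73
check: N3/(N1+N3) with N1 = 19, N3 = 73 gives 73/92; |achieved − target| = 0 ≤ 73/9200 ✓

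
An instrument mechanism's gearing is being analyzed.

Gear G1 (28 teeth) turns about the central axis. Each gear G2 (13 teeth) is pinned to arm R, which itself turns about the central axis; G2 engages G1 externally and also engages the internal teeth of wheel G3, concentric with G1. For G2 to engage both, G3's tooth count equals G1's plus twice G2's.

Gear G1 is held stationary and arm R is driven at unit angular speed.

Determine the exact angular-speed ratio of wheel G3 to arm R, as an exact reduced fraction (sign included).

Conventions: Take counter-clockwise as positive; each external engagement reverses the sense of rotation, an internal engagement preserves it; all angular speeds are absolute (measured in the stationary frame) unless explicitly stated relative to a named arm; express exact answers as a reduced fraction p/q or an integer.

class = planetary set [G3 = 28+2·13 = 54; Willis about the carrier]
ring teeth: 28 + 2·13 = 54
28(ω_sun−ω_arm) = −54(ω_ring−ω_arm),  ω_sun = 0, ω_arm = 1
ω_ring = 1 − (28/54)(0−1) = 41/27
ω_out/ω_in = 41/27

41/27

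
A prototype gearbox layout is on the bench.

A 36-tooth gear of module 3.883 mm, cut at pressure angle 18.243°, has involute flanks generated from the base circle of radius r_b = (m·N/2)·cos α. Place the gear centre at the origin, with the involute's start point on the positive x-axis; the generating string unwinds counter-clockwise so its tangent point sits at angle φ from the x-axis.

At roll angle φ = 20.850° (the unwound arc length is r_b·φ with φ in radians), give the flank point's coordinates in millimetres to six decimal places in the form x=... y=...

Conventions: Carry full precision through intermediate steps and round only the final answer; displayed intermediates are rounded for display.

x=70.631720 y=1.052229

topology: single-mesh involute geometry — m = 3.883, N = 36
pitch radius r_p = m·N/2 = 3.883·36/2 = 69.894000
base radius r_b = r_p·cos α = 69.894000·cos 18.243° = 66.380944
roll angle φ = 20.850° = 0.36390115 rad
x = r_b·(cos φ + φ·sin φ) = 70.631720
y = r_b·(sin φ − φ·cos φ) = 1.052229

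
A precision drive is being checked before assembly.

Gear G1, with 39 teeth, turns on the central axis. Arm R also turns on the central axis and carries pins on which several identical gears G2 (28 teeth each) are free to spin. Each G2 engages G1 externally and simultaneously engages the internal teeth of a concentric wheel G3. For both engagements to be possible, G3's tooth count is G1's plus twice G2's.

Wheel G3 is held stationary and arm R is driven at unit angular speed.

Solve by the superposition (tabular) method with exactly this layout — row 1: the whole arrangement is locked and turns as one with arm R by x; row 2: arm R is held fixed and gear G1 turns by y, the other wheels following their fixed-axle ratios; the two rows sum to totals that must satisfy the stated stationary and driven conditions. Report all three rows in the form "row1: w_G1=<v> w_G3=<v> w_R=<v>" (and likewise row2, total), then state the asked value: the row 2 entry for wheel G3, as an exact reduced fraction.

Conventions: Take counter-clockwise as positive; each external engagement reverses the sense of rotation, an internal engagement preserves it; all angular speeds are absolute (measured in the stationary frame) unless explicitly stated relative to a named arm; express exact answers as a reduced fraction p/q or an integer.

row1: w_G1=1 w_G3=1 w_R=1
row2: w_G1=95/39 w_G3=-1 w_R=0
total: w_G1=134/39 w_G3=0 w_R=1
asked value: -1

recognized (axles ride arm R): planetary set, 39/28/95 teeth
row 1 (train locked, turned with arm): all members turn x
superposition row 2 [arm held]: sun y, ring −(39/95)·y, arm 0
boundary: total ω_ring = x − (39/95)·y = 0 and total ω_arm = x = 1  ⇒  y = 95/39, x = 1
row 2 ring = −(39/95)·95/39 = -1
totals (row 1 + row 2): sun 1 + 95/39 = 134/39, ring 1 + (-1) = 0, arm 1 + 0 = 1
asked cell (row2, ring) = -1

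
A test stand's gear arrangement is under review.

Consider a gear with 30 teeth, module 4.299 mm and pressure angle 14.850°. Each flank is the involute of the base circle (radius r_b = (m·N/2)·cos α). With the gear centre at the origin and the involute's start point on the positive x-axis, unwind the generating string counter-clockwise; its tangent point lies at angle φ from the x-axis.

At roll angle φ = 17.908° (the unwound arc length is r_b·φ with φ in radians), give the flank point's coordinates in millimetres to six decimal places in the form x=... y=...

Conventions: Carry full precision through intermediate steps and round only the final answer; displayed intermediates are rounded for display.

x=65.301814 y=0.628216

recognized (one wheel, involute flank): single-mesh tooth geometry, m = 4.299, N = 30
pitch radius r_p = m·N/2 = 4.299·30/2 = 64.485000
base radius r_b = r_p·cos α = 64.485000·cos 14.850° = 62.331208
roll angle φ = 17.908° = 0.31255356 rad
x = r_b·(cos φ + φ·sin φ) = 65.301814
y = r_b·(sin φ − φ·cos φ) = 0.628216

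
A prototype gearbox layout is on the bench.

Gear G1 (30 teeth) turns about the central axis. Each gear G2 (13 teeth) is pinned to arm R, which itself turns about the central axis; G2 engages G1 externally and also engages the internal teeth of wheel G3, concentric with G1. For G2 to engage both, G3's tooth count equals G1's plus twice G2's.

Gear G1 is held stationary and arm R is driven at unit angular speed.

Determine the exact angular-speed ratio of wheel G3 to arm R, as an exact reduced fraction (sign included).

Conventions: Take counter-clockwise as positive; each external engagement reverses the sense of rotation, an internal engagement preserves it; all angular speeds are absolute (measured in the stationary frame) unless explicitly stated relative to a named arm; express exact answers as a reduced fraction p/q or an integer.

43/28

planetary set (30T centre, 13T on arm, 56T internal) — Willis relation
ring teeth: 30 + 2·13 = 56
30(ω_sun−ω_arm) = −56(ω_ring−ω_arm),  ω_sun = 0, ω_arm = 1
ω_ring = 1 − (30/56)(0−1) = 43/28
ω_out/ω_in = 43/28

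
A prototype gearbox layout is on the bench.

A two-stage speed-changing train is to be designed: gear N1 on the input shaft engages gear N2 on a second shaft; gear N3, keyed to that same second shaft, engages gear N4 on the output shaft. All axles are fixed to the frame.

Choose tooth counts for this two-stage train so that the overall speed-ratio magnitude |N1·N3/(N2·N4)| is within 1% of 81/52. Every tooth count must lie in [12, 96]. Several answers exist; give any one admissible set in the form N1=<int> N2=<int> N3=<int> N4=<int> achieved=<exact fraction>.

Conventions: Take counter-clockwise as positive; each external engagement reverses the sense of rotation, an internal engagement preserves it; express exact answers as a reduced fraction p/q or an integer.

N1=12 N2=13 N3=27 N4=16 achieved=81/52

design class (target 81/52): fixed-axis compound train
target = 81/52 in lowest terms: an exact hit needs N1·N3 = k·81 and N2·N4 = k·52 for one integer k, every count in [12, 96]; additionally prefer no 1:1 stage (N1 ≠ N2, N3 ≠ N4)
k = 1…3: no 1:1-free in-range split of k·81 and k·52 into factor pairs; take k = 4
k = 4: N1·N3 = 324 = 12·27, N2·N4 = 208 = 13·16
achieved = 12·27/(13·16) = 81/52; |achieved − target| = 0 ≤ 81/5200 ✓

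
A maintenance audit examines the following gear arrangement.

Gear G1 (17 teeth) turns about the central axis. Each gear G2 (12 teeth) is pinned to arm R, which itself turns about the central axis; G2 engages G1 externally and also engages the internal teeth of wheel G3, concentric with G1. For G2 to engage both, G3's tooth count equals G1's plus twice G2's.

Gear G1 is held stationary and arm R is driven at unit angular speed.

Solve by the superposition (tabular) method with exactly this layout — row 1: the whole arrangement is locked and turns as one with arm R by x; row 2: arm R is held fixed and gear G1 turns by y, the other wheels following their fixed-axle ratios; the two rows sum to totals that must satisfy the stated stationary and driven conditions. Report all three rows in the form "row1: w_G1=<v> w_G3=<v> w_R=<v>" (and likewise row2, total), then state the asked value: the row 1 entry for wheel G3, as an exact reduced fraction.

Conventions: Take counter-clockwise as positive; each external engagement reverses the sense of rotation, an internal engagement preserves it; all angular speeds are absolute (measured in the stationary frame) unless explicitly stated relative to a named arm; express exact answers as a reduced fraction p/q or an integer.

class = planetary set [G3 = 17+2·12 = 41; Willis about the carrier]
row 1 (train locked, turned with arm): all members turn x
row 2 (arm held, sun turns y): ω_ring = −(17/41)·y, ω_arm = 0
boundary: total ω_sun = x + y = 0 and total ω_arm = x = 1  ⇒  y = -1, x = 1
row 2 ring = −(17/41)·(-1) = 17/41
totals (row 1 + row 2): sun 1 + (-1) = 0, ring 1 + 17/41 = 58/41, arm 1 + 0 = 1
asked cell (row1, ring) = 1

row1: w_G1=1 w_G3=1 w_R=1
row2: w_G1=-1 w_G3=17/41 w_R=0
total: w_G1=0 w_G3=58/41 w_R=1
asked value: 1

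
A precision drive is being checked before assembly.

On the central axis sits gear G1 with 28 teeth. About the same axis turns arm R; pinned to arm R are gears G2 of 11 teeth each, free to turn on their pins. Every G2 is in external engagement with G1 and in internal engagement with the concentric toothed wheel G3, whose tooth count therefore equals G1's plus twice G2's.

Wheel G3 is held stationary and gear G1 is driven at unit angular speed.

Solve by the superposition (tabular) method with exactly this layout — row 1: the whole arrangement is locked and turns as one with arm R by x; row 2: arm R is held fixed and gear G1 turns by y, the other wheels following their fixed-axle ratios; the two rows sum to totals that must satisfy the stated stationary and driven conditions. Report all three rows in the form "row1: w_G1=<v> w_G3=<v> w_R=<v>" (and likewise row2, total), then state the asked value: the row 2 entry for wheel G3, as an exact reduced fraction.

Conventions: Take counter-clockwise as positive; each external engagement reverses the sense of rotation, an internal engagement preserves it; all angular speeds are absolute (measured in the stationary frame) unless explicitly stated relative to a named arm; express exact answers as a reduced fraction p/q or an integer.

row1: w_G1=14/39 w_G3=14/39 w_R=14/39
row2: w_G1=25/39 w_G3=-14/39 w_R=0
total: w_G1=1 w_G3=0 w_R=14/39
asked value: -14/39

class = planetary set [G3 = 28+2·11 = 50; Willis about the carrier]
row 1 — lock + rotate with arm: ω_sun = ω_ring = ω_arm = x
row 2 — arm fixed, fixed-axis ratios: sun y, ring −(28/50)·y, arm 0
boundary: total ω_ring = x − (28/50)·y = 0 and total ω_sun = x + y = 1  ⇒  y = 25/39, x = 14/39
row 2 ring = −(28/50)·25/39 = -14/39
totals (row 1 + row 2): sun 14/39 + 25/39 = 1, ring 14/39 + (-14/39) = 0, arm 14/39 + 0 = 14/39
asked cell (row2, ring) = -14/39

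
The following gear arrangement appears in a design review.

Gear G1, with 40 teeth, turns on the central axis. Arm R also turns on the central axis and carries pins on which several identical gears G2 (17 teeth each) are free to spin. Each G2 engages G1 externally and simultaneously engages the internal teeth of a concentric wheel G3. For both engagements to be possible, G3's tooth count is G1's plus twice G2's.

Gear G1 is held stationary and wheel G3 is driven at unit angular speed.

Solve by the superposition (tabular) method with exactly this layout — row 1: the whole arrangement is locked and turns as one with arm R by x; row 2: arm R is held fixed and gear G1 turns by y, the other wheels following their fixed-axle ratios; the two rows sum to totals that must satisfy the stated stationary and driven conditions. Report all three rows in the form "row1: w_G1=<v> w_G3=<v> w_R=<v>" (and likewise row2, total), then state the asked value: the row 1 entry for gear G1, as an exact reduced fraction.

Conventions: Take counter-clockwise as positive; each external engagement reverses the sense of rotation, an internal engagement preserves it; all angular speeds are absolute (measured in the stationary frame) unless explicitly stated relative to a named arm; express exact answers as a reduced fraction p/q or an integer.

row1: w_G1=37/57 w_G3=37/57 w_R=37/57
row2: w_G1=-37/57 w_G3=20/57 w_R=0
total: w_G1=0 w_G3=1 w_R=37/57
asked value: 37/57

recognized (axles ride arm R): planetary set, 40/17/74 teeth
row 1 (train locked, turned with arm): all members turn x
superposition row 2 [arm held]: sun y, ring −(40/74)·y, arm 0
boundary: total ω_sun = x + y = 0 and total ω_ring = x − (40/74)·y = 1  ⇒  y = -37/57, x = 37/57
row 2 ring = −(40/74)·(-37/57) = 20/57
totals (row 1 + row 2): sun 37/57 + (-37/57) = 0, ring 37/57 + 20/57 = 1, arm 37/57 + 0 = 37/57
asked cell (row1, sun) = 37/57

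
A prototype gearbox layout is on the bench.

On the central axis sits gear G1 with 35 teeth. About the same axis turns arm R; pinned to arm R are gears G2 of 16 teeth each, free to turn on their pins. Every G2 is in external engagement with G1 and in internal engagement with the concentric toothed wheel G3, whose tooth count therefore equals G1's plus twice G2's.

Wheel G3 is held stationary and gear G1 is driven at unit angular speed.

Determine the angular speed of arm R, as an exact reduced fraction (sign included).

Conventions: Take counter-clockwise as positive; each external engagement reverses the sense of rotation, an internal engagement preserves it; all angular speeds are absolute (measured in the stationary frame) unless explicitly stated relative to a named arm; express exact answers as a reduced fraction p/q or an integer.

class = planetary set [G3 = 35+2·16 = 67; Willis about the carrier]
ring teeth: 35 + 2·16 = 67
35(ω_sun−ω_arm) = −67(ω_ring−ω_arm),  ω_ring = 0, ω_sun = 1
35(1−ω_arm) = −67(0−ω_arm)  ⇒  102·ω_arm = 35  ⇒  ω_arm = 35/102
exact speed ratio = 35/102

35/102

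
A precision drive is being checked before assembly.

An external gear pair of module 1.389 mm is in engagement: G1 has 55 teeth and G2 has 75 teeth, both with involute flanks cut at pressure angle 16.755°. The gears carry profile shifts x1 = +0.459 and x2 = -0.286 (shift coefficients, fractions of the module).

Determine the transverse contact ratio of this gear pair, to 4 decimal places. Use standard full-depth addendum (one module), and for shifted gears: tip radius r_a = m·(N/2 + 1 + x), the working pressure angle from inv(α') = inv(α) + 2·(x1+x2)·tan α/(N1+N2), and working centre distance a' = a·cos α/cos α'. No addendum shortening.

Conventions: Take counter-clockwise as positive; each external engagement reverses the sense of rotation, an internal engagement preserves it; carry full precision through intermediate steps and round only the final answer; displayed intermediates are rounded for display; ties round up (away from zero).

class = single-mesh tooth geometry [involute pair 55T × 75T, m = 1.389]
base radii: r_b1 = 36.575871, r_b2 = 49.876188
tip radii: r_a1 = 40.224051, r_a2 = 53.079246
inv(α') = inv(16.755°) + 2·(+0.459-0.286)·tan α/(55+75) = 0.00943238  ⇒  α' = 17.24609°
a' = a·cos α / cos α' = 90.2850·cos 16.755°/cos 17.24609° = 90.521909
action lengths: √(r_a1²−r_b1²) = 16.738576, √(r_a2²−r_b2²) = 18.159632
base pitch p_b = π·m·cos α = 4.178418
CR = (16.738576 + 18.159632 − 90.521909·sin 17.24609°)/4.178418 = 1.929102
contact ratio ≈ 1.9291

1.9291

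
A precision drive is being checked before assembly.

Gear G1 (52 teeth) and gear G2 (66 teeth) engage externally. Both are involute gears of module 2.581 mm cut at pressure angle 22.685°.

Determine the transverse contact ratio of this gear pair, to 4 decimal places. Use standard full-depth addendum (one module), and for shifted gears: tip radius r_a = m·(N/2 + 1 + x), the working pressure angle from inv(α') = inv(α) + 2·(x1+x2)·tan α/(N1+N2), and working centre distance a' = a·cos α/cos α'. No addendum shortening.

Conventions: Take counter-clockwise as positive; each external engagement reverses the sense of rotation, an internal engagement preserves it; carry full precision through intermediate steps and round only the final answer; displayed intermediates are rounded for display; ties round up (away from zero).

class = single-mesh tooth geometry [involute pair 52T × 66T, m = 2.581]
base radii: r_b1 = 61.914619, r_b2 = 78.583939
tip radii: r_a1 = 69.687000, r_a2 = 87.754000
no profile shift: α' = α, a' = a
action lengths: √(r_a1²−r_b1²) = 31.982151, √(r_a2²−r_b2²) = 39.055461
base pitch p_b = π·m·cos α = 7.481174
CR = (31.982151 + 39.055461 − 152.279000·sin 22.68500°)/7.481174 = 1.645331
contact ratio ≈ 1.6453

1.6453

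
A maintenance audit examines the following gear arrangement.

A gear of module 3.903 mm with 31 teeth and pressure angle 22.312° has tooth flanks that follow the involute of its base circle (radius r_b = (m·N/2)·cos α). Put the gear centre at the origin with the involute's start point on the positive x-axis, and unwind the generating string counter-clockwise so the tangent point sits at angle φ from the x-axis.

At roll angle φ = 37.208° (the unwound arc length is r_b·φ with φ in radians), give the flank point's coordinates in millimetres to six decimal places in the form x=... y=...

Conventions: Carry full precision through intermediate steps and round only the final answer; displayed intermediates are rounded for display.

x=66.553082 y=4.896954

recognized (one wheel, involute flank): single-mesh tooth geometry, m = 3.903, N = 31
pitch radius r_p = m·N/2 = 3.903·31/2 = 60.496500
base radius r_b = r_p·cos α = 60.496500·cos 22.312° = 55.967141
roll angle φ = 37.208° = 0.64940211 rad
x = r_b·(cos φ + φ·sin φ) = 66.553082
y = r_b·(sin φ − φ·cos φ) = 4.896954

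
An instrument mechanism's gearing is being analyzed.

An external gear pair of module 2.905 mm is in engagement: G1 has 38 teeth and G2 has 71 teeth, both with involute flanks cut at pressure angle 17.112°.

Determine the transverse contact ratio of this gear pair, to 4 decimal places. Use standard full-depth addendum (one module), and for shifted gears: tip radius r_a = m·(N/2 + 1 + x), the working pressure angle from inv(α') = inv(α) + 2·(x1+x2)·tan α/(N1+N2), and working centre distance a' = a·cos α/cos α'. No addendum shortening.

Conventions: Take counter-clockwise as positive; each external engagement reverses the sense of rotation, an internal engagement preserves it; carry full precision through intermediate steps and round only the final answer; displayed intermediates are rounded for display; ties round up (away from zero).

1.9328

recognized (one external pair, fixed centres): single-mesh tooth geometry, m = 2.905, N1 = 38, N2 = 71
base radii: r_b1 = 52.751595, r_b2 = 98.562191
tip radii: r_a1 = 58.100000, r_a2 = 106.032500
no profile shift: α' = α, a' = a
action lengths: √(r_a1²−r_b1²) = 24.349111, √(r_a2²−r_b2²) = 39.094572
base pitch p_b = π·m·cos α = 8.722317
CR = (24.349111 + 39.094572 − 158.322500·sin 17.11200°)/8.722317 = 1.932834
contact ratio ≈ 1.9328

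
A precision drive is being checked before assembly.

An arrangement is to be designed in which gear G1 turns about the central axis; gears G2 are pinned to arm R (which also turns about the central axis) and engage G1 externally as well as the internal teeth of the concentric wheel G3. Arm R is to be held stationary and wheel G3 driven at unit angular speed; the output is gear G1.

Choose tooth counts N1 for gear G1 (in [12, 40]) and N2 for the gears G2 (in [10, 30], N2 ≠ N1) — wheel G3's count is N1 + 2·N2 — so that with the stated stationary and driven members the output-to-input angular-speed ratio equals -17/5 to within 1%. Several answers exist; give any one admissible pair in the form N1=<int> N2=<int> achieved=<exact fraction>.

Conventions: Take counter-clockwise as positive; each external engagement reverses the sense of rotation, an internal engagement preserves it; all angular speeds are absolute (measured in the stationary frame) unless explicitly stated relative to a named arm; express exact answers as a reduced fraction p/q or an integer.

planetary set to be sized for -17/5 (Willis relation)
Willis with ω_arm = 0: ω_sun/ω_ring = −N3/N1; set equal to -17/5  ⇒  N3/N1 = −(-17/5) = 17/5
N3 = N1 + 2·N2  ⇒  N2/N1 = (N3/N1 − 1)/2 = (17/5 − 1)/2 = 6/5
smallest multiple with N1 ≥ 12 and N2 ≥ 10: k = 3  ⇒  N1 = 3·5 = 15, N2 = 3·6 = 18 (N1 ≤ 40, N2 ≤ 30, N2 ≠ N1 ✓), N3 = 15 + 2·18 = 51
check: −N3/N1 with N1 = 15, N3 = 51 gives -17/5; |achieved − target| = 0 ≤ 17/500 ✓

N1=15 N2=18 achieved=-17/5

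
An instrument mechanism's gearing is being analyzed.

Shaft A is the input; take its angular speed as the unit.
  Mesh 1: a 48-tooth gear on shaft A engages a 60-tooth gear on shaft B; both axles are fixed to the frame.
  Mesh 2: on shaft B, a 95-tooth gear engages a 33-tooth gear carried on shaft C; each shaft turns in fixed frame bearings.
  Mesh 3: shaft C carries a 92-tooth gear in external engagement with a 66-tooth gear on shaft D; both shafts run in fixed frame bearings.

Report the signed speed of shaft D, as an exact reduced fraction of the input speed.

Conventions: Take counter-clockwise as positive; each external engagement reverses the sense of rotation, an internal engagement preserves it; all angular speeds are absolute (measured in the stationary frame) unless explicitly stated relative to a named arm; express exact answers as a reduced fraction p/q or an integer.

3-mesh fixed-axis compound train (all bearings frame-fixed)
mesh 1 [48T→60T]: |ω|/ω_in = 1×48/60 = 4/5, sense flips to −
mesh 2 [95T→33T]: |ω|/ω_in = (4/5)×95/33 = 76/33, sense flips to +
mesh 3 [92T→66T]: |ω|/ω_in = (76/33)×92/66 = 3496/1089, sense flips to −
signed output speed (× input speed) = -3496/1089

-3496/1089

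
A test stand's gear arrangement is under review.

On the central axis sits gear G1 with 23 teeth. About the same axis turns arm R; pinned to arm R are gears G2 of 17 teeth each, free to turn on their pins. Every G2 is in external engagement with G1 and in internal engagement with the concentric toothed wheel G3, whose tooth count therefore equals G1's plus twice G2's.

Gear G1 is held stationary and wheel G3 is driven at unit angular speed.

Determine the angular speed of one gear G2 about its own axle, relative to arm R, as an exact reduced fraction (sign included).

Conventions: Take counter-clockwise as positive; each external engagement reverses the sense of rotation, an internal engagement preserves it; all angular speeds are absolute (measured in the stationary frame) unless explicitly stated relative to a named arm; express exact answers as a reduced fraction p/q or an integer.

class = planetary set [G3 = 23+2·17 = 57; Willis about the carrier]
ring teeth: 23 + 2·17 = 57
23(ω_sun−ω_arm) = −57(ω_ring−ω_arm),  ω_sun = 0, ω_ring = 1
23(0−ω_arm) = −57(1−ω_arm)  ⇒  80·ω_arm = 57  ⇒  ω_arm = 57/80
sun–planet mesh: 23·(0−57/80) = −17·(ω_p−ω_arm)  ⇒  ω_p−ω_arm = 1311/1360
exact speed ratio = 1311/1360

1311/1360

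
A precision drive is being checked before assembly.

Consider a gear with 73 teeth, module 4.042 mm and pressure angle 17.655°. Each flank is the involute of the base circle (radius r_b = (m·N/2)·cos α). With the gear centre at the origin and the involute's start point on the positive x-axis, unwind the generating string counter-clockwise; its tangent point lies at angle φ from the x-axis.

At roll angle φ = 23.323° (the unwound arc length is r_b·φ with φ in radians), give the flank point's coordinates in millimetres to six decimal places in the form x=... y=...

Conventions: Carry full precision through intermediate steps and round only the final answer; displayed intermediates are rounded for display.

x=151.753548 y=3.108760

single-mesh involute tooth geometry (73T wheel at module 4.042)
pitch radius r_p = m·N/2 = 4.042·73/2 = 147.533000
base radius r_b = r_p·cos α = 147.533000·cos 17.655° = 140.584192
roll angle φ = 23.323° = 0.40706314 rad
x = r_b·(cos φ + φ·sin φ) = 151.753548
y = r_b·(sin φ − φ·cos φ) = 3.108760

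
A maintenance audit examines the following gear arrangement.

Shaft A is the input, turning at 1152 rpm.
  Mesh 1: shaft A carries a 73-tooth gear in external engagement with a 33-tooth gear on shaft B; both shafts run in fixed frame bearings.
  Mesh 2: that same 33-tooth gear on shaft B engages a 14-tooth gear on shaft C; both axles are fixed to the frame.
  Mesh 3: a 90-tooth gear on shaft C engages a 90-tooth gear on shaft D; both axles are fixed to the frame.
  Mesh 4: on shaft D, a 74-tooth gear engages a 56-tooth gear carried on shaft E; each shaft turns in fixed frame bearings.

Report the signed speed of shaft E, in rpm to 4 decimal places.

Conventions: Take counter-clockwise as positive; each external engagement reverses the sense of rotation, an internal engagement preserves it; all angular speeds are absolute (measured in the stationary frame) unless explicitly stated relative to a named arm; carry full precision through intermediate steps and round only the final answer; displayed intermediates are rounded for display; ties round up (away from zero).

+7937.6327 rpm

topology: fixed-axis compound train — 4 meshes, A→E
mesh 1 [73T→33T]: ω = 1152.0000×73/33 = 2548.3636 rpm, sense flips to −
mesh 2 [33T→14T]: ω = 2548.3636×33/14 = 6006.8571 rpm, sense flips to +
mesh 3 [90T→90T]: ω = 6006.8571×90/90 = 6006.8571 rpm, sense flips to −
mesh 4 [74T→56T]: ω = 6006.8571×74/56 = 7937.6327 rpm, sense flips to +
signed output speed = +7937.6327 rpm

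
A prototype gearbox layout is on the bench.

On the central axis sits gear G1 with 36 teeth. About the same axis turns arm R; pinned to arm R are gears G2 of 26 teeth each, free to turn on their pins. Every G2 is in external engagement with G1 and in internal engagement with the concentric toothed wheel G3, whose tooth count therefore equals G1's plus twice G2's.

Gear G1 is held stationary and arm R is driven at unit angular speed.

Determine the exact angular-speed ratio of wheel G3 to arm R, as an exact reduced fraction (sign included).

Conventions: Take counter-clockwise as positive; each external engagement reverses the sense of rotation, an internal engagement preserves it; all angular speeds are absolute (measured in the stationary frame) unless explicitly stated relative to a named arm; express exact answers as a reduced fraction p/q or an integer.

recognized (axles ride arm R): planetary set, 36/26/88 teeth
ring teeth: 36 + 2·26 = 88
36(ω_sun−ω_arm) = −88(ω_ring−ω_arm),  ω_sun = 0, ω_arm = 1
ω_ring = 1 − (36/88)(0−1) = 31/22
ω_out/ω_in = 31/22

31/22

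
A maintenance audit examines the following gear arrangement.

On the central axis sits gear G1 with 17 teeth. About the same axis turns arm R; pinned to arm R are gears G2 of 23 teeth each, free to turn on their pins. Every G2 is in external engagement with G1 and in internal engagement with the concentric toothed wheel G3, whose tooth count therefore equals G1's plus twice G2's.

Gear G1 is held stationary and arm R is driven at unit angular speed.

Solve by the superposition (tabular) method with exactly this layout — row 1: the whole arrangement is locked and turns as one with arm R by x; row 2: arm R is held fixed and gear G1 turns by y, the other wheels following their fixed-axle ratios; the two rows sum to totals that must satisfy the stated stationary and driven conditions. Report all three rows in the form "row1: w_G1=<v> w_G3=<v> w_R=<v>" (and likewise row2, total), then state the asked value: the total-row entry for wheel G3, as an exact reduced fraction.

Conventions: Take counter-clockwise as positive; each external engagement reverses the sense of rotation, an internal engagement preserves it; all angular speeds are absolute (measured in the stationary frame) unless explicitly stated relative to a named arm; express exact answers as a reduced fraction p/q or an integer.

class = planetary set [G3 = 17+2·23 = 63; Willis about the carrier]
superposition row 1 [locked train]: every member turns x
row 2 — arm fixed, fixed-axis ratios: sun y, ring −(17/63)·y, arm 0
boundary: total ω_sun = x + y = 0 and total ω_arm = x = 1  ⇒  y = -1, x = 1
row 2 ring = −(17/63)·(-1) = 17/63
totals (row 1 + row 2): sun 1 + (-1) = 0, ring 1 + 17/63 = 80/63, arm 1 + 0 = 1
asked cell (total, ring) = 80/63

row1: w_G1=1 w_G3=1 w_R=1
row2: w_G1=-1 w_G3=17/63 w_R=0
total: w_G1=0 w_G3=80/63 w_R=1
asked value: 80/63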